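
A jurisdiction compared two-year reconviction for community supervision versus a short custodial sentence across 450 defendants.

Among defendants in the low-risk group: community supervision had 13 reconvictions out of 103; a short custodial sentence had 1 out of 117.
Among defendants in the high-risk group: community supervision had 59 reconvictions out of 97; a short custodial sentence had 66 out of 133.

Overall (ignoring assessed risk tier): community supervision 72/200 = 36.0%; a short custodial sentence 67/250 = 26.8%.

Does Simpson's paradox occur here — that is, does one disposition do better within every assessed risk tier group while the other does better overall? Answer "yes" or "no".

Within each assessed risk tier level (low-risk 12.6% vs 0.9%; high-risk 60.8% vs 49.6%), a short custodial sentence has the lower rate every time. Pooled: 36.0% vs 26.8% — a short custodial sentence has the lower rate overall. They agree.

no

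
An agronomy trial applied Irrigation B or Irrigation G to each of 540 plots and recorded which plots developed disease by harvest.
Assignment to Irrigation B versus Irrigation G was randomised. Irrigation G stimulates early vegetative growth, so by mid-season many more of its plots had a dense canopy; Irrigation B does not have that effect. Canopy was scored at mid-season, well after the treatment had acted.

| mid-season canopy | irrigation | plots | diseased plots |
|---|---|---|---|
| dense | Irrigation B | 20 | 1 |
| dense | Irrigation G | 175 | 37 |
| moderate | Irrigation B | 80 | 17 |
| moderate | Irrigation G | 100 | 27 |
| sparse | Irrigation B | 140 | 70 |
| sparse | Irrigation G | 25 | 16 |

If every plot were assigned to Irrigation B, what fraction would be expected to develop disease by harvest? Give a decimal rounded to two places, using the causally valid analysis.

Mid-season canopy here is a post-treatment variable shaped by the irrigation; conditioning on it would introduce bias rather than remove it. The overall comparison is the causal one.
So P(outcome | do(Irrigation B)) is just the pooled rate for Irrigation B: 88/240 = 0.367.

0.37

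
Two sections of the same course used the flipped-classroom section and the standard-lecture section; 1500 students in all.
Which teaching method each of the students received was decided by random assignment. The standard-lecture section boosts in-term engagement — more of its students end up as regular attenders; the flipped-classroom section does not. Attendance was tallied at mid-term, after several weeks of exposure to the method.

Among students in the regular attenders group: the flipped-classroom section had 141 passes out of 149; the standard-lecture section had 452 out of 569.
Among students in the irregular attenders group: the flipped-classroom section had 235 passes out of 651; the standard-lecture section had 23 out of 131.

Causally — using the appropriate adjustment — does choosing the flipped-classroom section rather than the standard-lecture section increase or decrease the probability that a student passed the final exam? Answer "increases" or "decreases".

decreases

the flipped-classroom section is higher inside every mid-term attendance stratum but the standard-lecture section is higher in aggregate. Whether to stratify depends on how mid-term attendance relates to the teaching method.
Mid-term attendance here is a post-treatment variable shaped by the teaching method; conditioning on it would introduce bias rather than remove it. The overall comparison is the causal one.
Pooled: the flipped-classroom section 47.0% vs the standard-lecture section 67.9%; the standard-lecture section is higher overall.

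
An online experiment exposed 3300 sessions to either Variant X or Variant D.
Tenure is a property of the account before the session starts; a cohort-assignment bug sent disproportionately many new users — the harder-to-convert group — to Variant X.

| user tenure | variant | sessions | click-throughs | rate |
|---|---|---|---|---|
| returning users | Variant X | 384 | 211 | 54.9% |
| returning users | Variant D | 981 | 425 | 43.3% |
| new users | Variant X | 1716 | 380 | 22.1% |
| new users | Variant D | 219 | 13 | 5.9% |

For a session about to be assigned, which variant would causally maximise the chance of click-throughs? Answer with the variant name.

Within every user tenure level Variant X has the higher rate, yet pooled Variant D does — Simpson's reversal.
User tenure is set before the variant has any effect — it is not caused by the variant — and it independently drives the outcome. That makes it a confounder, so the causal comparison is within user tenure levels.
Within each level — returning users: 54.9% vs 43.3%; new users: 22.1% vs 5.9% — Variant X is higher every time.

Variant X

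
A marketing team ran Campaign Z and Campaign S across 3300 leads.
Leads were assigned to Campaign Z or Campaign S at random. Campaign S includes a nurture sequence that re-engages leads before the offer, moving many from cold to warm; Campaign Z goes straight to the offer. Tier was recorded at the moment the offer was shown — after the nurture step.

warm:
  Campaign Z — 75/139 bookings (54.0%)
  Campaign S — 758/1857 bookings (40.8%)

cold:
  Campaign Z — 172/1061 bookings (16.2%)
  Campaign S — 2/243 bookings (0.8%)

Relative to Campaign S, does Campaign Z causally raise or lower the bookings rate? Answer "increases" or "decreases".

Within every engagement tier level Campaign Z has the higher rate, yet pooled Campaign S does — Simpson's reversal.
The distribution of engagement tier is itself part of what the campaign does — it is an intermediate outcome. Holding it fixed would remove that part of the effect; the total effect is the pooled difference.
Pooled: Campaign Z 20.6% vs Campaign S 36.2%; Campaign S is higher overall.

decreases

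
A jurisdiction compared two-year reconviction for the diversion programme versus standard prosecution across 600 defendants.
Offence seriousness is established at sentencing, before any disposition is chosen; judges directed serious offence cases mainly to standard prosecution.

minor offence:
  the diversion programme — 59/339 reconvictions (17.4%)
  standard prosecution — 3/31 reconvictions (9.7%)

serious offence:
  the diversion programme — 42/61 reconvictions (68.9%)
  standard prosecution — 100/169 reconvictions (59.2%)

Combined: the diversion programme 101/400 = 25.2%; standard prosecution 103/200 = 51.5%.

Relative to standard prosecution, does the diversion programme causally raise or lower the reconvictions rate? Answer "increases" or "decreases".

standard prosecution is lower inside every offence seriousness stratum but the diversion programme is lower in aggregate. Whether to stratify depends on how offence seriousness relates to the disposition.
Here offence seriousness is a common cause — it drives both which disposition a case falls under and the outcome. The crude comparison mixes populations; the stratum-specific rates are the causally relevant ones.
Within each level — minor offence: 17.4% vs 9.7%; serious offence: 68.9% vs 59.2% — standard prosecution is lower every time.

increases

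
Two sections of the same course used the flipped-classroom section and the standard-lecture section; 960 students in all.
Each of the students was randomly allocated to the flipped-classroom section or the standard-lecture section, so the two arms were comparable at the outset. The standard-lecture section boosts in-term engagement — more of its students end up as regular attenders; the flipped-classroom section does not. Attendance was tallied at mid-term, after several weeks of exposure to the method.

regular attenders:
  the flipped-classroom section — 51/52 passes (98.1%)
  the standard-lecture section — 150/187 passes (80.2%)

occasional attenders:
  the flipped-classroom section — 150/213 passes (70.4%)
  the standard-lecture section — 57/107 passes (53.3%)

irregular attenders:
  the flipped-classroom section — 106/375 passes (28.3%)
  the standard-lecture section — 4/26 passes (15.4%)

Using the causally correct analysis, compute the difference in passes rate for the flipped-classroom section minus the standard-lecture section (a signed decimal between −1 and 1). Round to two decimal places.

-0.18

the flipped-classroom section is higher inside every mid-term attendance stratum but the standard-lecture section is higher in aggregate. Whether to stratify depends on how mid-term attendance relates to the teaching method.
Stratifying would compare teaching methods among students the teaching methods themselves sorted into mid-term attendance groups — a form of selection on an intermediate. The unconditioned pooled rates give the total causal effect.
The causal difference is the pooled difference: 0.480 − 0.659 = -0.180.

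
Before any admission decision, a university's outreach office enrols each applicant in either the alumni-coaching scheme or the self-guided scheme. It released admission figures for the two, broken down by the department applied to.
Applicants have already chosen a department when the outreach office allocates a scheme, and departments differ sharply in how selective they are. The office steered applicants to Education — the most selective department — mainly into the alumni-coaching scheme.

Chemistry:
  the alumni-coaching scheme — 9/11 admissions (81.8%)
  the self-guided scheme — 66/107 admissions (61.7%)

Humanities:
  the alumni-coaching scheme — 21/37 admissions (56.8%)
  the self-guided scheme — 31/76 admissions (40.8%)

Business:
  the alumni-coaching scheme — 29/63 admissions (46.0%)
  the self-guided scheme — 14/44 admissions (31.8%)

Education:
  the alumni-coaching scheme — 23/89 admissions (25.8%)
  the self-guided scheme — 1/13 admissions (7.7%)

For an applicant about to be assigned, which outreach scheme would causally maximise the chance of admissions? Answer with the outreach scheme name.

The imbalance in department arose from how applicants were allocated, not from anything the outreach scheme did; and department independently affects the outcome. The pooled gap is confounded — condition on department.
Within each level — Chemistry: 81.8% vs 61.7%; Humanities: 56.8% vs 40.8%; Business: 46.0% vs 31.8%; Education: 25.8% vs 7.7% — the alumni-coaching scheme is higher every time.

the alumni-coaching scheme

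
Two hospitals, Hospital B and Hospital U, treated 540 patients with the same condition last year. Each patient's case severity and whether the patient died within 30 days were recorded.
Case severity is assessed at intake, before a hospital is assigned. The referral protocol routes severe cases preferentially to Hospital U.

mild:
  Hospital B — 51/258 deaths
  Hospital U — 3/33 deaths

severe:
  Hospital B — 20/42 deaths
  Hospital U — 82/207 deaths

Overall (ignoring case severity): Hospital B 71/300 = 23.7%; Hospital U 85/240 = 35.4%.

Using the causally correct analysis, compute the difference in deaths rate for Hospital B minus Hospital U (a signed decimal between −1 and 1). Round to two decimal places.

+0.09

Case severity satisfies the back-door criterion: it is not a descendant of the hospital, and it blocks the spurious path from hospital to outcome. Adjusting for it (i.e., using the within-case severity rates) gives the causal effect.
Adjusting over the population distribution of case severity: 0.539·(0.198−0.091) + 0.461·(0.476−0.396) = +0.094.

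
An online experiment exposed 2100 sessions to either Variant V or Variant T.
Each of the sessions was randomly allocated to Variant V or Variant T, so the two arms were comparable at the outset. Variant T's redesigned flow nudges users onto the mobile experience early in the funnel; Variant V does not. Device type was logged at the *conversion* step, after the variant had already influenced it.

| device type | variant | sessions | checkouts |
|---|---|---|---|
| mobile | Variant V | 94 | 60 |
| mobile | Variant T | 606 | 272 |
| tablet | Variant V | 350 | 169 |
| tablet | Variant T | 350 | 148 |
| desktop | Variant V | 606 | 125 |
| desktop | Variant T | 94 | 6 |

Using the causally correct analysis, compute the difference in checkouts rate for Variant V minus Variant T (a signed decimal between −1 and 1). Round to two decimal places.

-0.07

Device type lies on the pathway variant → device type → outcome, so adjusting for it blocks the indirect effect. For the total causal effect of variant, use the unadjusted pooled rates.
The causal difference is the pooled difference: 0.337 − 0.406 = -0.069.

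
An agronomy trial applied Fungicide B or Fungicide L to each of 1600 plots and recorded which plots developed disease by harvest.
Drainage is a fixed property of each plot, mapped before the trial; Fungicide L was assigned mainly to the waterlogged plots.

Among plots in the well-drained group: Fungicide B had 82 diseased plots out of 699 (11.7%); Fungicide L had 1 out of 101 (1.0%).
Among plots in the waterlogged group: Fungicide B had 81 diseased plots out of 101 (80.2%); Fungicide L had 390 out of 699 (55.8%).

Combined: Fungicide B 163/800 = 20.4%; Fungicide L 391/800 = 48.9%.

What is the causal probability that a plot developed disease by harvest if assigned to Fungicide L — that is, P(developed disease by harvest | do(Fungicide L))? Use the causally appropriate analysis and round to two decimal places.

The imbalance in field drainage arose from how plots were allocated, not from anything the fungicide did; and field drainage independently affects the outcome. The pooled gap is confounded — condition on field drainage.
Standardising Fungicide L to the population field drainage mix: 0.500·1/101 + 0.500·390/699 = 0.284.

0.28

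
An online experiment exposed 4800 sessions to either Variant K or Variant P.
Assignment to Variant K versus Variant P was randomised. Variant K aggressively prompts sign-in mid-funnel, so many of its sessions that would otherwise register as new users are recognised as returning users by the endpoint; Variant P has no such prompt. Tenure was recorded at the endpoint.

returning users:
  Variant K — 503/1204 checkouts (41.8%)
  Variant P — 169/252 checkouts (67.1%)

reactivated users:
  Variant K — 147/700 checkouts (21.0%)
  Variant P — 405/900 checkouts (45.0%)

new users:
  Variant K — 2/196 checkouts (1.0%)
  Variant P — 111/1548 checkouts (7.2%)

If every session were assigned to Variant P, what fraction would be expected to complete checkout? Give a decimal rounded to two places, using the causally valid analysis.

Stratifying would compare variants among sessions the variants themselves sorted into user tenure groups — a form of selection on an intermediate. The unconditioned pooled rates give the total causal effect.
So P(outcome | do(Variant P)) is just the pooled rate for Variant P: 685/2700 = 0.254.

0.25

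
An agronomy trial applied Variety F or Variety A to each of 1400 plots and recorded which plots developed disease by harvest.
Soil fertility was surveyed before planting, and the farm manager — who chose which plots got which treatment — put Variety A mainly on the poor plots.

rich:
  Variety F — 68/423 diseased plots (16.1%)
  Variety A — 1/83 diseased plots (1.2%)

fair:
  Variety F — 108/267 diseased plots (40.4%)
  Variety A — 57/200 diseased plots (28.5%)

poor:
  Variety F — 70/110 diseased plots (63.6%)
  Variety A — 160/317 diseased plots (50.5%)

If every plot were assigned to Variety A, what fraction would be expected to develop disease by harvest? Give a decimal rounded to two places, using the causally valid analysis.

0.25

The soil fertility-specific comparison favours Variety A throughout, but the pooled figures favour Variety F. The question is whether to condition on soil fertility.
Here soil fertility is a common cause — it drives both which variety a case falls under and the outcome. The crude comparison mixes populations; the stratum-specific rates are the causally relevant ones.
Standardising Variety A to the population soil fertility mix: 0.361·1/83 + 0.334·57/200 + 0.305·160/317 = 0.253.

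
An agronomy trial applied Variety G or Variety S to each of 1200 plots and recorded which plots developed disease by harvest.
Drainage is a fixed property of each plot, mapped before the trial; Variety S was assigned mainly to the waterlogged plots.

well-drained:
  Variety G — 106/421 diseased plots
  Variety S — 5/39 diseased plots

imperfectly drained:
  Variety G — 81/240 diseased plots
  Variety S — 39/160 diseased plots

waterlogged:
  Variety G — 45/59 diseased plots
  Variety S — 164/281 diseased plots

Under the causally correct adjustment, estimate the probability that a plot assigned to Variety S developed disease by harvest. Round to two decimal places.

0.30

The stratified and pooled comparisons disagree (Variety S wins within each field drainage; Variety G wins overall), so the answer turns on the causal role of field drainage.
Field drainage is set before the variety has any effect — it is not caused by the variety — and it independently drives the outcome. That makes it a confounder, so the causal comparison is within field drainage levels.
Standardising Variety S to the population field drainage mix: 0.383·5/39 + 0.333·39/160 + 0.283·164/281 = 0.296.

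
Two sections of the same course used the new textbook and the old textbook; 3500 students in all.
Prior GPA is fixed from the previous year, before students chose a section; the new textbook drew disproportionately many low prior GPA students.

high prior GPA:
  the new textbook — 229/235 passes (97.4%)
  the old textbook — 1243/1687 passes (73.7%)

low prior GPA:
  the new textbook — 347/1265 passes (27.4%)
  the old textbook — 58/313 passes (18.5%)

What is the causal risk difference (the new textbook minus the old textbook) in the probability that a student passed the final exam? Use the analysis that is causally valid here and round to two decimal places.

+0.17

Within every prior GPA band level the new textbook has the higher rate, yet pooled the old textbook does — Simpson's reversal.
Prior GPA band differs across teaching methods for reasons unrelated to any effect of the teaching method itself, and it separately predicts the outcome — a classic confounder. We must compare within prior GPA band levels.
Adjusting over the population distribution of prior GPA band: 0.549·(0.974−0.737) + 0.451·(0.274−0.185) = +0.171.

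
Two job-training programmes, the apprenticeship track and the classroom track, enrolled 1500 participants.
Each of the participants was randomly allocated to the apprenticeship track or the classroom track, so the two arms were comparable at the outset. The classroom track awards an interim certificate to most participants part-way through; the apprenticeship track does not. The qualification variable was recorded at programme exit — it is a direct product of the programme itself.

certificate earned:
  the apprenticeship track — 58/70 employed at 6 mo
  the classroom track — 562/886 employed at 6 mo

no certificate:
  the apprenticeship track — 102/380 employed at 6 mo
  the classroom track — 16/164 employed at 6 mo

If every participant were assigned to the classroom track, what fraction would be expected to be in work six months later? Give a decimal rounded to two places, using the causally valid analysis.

0.55

Qualification attained during the programme here is a post-treatment variable shaped by the programme; conditioning on it would introduce bias rather than remove it. The overall comparison is the causal one.
So P(outcome | do(the classroom track)) is just the pooled rate for the classroom track: 578/1050 = 0.550.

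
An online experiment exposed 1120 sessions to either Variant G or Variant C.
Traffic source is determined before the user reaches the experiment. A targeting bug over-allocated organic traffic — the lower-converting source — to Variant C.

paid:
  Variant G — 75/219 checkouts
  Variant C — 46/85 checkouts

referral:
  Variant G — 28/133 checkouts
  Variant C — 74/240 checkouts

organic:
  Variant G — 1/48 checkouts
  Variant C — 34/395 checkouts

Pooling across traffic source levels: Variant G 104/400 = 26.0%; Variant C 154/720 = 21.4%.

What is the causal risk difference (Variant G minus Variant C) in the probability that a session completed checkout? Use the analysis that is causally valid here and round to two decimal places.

Variant C is higher inside every traffic source stratum but Variant G is higher in aggregate. Whether to stratify depends on how traffic source relates to the variant.
Nothing the variant does changes traffic source; the imbalance is an allocation artefact. With traffic source also predicting the outcome, the pooled figure is confounded, and the within-stratum comparison is the causal one.
Adjusting over the population distribution of traffic source: 0.271·(0.342−0.541) + 0.333·(0.211−0.308) + 0.396·(0.021−0.086) = -0.112.

-0.11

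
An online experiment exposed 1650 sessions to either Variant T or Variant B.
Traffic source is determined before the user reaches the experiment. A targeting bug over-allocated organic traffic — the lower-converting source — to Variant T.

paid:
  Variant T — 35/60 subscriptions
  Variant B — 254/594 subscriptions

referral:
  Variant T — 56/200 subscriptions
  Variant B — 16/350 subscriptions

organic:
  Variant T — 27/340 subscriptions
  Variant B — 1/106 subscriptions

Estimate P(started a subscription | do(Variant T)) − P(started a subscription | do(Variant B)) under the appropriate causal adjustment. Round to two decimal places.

+0.16

Since traffic source is a pre-existing factor (not a product of the variant) and it affects the outcome on its own, it is a confounder. The stratified rates, not the pooled rate, identify the causal effect.
Adjusting over the population distribution of traffic source: 0.396·(0.583−0.428) + 0.333·(0.280−0.046) + 0.270·(0.079−0.009) = +0.159.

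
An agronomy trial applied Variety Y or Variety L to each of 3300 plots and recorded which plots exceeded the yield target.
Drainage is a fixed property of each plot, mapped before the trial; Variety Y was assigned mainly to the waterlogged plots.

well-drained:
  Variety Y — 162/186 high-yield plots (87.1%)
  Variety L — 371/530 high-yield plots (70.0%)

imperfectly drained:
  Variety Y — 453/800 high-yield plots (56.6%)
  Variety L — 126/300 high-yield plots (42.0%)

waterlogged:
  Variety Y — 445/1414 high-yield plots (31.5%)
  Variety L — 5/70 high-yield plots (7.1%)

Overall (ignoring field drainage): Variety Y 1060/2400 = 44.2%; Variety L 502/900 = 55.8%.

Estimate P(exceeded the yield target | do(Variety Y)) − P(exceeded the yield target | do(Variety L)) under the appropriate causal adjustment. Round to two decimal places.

Field drainage satisfies the back-door criterion: it is not a descendant of the variety, and it blocks the spurious path from variety to outcome. Adjusting for it (i.e., using the within-field drainage rates) gives the causal effect.
Adjusting over the population distribution of field drainage: 0.217·(0.871−0.700) + 0.333·(0.566−0.420) + 0.450·(0.315−0.071) = +0.195.

+0.20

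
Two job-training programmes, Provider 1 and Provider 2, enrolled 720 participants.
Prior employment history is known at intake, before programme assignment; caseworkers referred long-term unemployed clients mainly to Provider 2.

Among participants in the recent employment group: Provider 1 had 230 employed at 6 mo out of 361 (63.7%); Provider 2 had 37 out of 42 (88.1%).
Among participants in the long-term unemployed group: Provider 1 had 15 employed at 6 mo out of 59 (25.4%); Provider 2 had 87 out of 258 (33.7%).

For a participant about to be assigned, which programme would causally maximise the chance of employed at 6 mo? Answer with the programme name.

Within every prior employment history level Provider 2 has the higher rate, yet pooled Provider 1 does — Simpson's reversal.
Here prior employment history is a common cause — it drives both which programme a case falls under and the outcome. The crude comparison mixes populations; the stratum-specific rates are the causally relevant ones.
Within each level — recent employment: 63.7% vs 88.1%; long-term unemployed: 25.4% vs 33.7% — Provider 2 is higher every time.

Provider 2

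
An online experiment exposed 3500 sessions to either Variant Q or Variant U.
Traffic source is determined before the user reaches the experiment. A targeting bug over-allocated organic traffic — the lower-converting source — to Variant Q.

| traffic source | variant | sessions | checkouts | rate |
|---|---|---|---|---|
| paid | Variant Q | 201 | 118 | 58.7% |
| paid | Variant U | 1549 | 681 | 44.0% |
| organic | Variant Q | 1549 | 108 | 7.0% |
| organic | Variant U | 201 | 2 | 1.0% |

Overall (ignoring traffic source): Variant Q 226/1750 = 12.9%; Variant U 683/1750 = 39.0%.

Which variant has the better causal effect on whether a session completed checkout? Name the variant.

Variant Q

The traffic source-specific comparison favours Variant Q throughout, but the pooled figures favour Variant U. The question is whether to condition on traffic source.
The imbalance in traffic source arose from how sessions were allocated, not from anything the variant did; and traffic source independently affects the outcome. The pooled gap is confounded — condition on traffic source.
Within each level — paid: 58.7% vs 44.0%; organic: 7.0% vs 1.0% — Variant Q is higher every time.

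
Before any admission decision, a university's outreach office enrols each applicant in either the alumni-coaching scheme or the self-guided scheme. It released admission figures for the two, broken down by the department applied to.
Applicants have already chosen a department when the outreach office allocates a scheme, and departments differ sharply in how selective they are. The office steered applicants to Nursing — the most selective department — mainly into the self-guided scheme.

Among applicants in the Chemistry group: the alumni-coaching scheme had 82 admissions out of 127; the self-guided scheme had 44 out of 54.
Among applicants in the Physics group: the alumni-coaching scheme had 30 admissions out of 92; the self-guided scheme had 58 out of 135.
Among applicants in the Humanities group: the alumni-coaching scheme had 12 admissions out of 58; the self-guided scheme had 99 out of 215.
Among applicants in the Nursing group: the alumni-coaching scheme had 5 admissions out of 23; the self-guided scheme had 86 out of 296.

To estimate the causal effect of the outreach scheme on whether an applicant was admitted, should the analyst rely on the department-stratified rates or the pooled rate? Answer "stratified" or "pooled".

stratified

Since department is a pre-existing factor (not a product of the outreach scheme) and it affects the outcome on its own, it is a confounder. The stratified rates, not the pooled rate, identify the causal effect.
Within each level — Chemistry: 64.6% vs 81.5%; Physics: 32.6% vs 43.0%; Humanities: 20.7% vs 46.0%; Nursing: 21.7% vs 29.1% — the self-guided scheme is higher every time.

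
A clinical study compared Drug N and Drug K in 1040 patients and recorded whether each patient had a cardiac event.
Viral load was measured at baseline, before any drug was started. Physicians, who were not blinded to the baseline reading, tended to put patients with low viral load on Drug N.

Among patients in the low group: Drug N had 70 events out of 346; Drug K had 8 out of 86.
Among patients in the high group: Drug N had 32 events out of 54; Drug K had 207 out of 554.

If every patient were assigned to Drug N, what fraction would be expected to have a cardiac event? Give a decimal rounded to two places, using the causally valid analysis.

0.43

Nothing the drug does changes viral load; the imbalance is an allocation artefact. With viral load also predicting the outcome, the pooled figure is confounded, and the within-stratum comparison is the causal one.
Standardising Drug N to the population viral load mix: 0.415·70/346 + 0.585·32/54 = 0.430.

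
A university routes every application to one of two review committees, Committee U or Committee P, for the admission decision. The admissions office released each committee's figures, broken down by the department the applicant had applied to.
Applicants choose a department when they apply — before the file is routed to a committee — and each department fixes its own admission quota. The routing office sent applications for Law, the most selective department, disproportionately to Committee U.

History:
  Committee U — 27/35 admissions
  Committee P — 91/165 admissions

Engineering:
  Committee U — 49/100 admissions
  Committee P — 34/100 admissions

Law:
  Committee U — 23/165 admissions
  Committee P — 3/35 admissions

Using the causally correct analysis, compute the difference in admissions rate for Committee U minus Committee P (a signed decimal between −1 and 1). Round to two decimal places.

Department satisfies the back-door criterion: it is not a descendant of the review committee, and it blocks the spurious path from review committee to outcome. Adjusting for it (i.e., using the within-department rates) gives the causal effect.
Adjusting over the population distribution of department: 0.333·(0.771−0.552) + 0.333·(0.490−0.340) + 0.333·(0.139−0.086) = +0.141.

+0.14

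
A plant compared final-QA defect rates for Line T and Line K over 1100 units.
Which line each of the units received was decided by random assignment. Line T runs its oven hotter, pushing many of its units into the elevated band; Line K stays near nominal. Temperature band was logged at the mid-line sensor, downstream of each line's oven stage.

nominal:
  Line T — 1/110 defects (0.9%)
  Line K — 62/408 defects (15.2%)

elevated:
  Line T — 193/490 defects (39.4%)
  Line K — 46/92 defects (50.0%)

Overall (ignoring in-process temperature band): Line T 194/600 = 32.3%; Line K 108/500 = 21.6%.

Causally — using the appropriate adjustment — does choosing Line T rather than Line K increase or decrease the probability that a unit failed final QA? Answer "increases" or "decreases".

increases

The distribution of in-process temperature band is itself part of what the line does — it is an intermediate outcome. Holding it fixed would remove that part of the effect; the total effect is the pooled difference.
Pooled: Line T 32.3% vs Line K 21.6%; Line K is lower overall.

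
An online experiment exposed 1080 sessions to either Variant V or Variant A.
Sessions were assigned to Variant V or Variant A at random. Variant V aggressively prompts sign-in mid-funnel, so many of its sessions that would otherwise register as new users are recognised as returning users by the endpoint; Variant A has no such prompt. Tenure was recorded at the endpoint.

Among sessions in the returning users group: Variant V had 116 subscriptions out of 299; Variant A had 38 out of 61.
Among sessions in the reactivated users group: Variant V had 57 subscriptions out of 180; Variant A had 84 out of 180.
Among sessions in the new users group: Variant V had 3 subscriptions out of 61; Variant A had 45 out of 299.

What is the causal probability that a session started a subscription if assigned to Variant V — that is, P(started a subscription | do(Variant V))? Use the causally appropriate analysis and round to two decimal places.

The user tenure-specific comparison favours Variant A throughout, but the pooled figures favour Variant V. The question is whether to condition on user tenure.
User tenure lies on the pathway variant → user tenure → outcome, so adjusting for it blocks the indirect effect. For the total causal effect of variant, use the unadjusted pooled rates.
So P(outcome | do(Variant V)) is just the pooled rate for Variant V: 176/540 = 0.326.

0.33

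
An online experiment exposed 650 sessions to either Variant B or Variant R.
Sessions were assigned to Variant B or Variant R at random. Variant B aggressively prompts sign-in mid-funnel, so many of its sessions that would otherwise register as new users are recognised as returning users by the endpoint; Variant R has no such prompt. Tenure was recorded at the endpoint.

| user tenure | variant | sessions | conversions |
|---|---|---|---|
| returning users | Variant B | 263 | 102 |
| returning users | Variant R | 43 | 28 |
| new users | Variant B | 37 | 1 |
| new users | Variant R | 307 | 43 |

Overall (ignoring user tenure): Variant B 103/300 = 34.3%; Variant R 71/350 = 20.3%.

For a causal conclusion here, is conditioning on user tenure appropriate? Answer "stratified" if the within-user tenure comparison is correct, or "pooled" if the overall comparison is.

pooled

Stratifying would compare variants among sessions the variants themselves sorted into user tenure groups — a form of selection on an intermediate. The unconditioned pooled rates give the total causal effect.
Pooled: Variant B 34.3% vs Variant R 20.3%; Variant B is higher overall.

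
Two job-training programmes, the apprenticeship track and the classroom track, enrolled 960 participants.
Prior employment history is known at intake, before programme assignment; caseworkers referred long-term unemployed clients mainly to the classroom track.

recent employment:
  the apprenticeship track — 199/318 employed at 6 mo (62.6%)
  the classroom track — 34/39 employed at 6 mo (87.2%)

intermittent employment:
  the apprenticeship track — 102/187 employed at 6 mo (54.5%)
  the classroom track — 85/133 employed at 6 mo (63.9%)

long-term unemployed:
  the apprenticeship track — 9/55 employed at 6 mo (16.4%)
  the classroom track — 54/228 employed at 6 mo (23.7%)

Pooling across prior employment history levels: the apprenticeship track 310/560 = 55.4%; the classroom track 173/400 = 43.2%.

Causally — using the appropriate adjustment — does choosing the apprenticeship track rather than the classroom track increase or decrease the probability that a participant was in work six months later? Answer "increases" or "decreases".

The stratified and pooled comparisons disagree (the classroom track wins within each prior employment history; the apprenticeship track wins overall), so the answer turns on the causal role of prior employment history.
Prior employment history differs across programmes for reasons unrelated to any effect of the programme itself, and it separately predicts the outcome — a classic confounder. We must compare within prior employment history levels.
Within each level — recent employment: 62.6% vs 87.2%; intermittent employment: 54.5% vs 63.9%; long-term unemployed: 16.4% vs 23.7% — the classroom track is higher every time.

decreases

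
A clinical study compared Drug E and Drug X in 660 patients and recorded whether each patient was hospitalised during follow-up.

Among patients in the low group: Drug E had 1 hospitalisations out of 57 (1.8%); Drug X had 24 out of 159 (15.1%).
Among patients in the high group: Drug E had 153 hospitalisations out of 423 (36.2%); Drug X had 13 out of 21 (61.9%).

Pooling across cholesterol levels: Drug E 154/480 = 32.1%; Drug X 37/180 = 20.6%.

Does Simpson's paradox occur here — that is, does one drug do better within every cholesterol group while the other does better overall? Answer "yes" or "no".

Within each cholesterol level (low 1.8% vs 15.1%; high 36.2% vs 61.9%), Drug E has the lower rate every time. Pooled: 32.1% vs 20.6% — Drug X has the lower rate overall. The two comparisons disagree.

yes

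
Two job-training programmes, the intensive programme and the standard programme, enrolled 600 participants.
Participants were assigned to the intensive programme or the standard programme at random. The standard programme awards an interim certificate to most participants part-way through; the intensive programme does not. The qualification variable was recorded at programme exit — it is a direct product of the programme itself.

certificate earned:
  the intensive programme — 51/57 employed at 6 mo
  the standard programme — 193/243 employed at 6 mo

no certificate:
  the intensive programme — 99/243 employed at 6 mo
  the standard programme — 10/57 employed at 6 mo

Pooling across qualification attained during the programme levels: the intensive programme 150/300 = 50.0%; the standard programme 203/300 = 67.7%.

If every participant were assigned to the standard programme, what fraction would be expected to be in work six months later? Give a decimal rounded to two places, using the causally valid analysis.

Within every qualification attained during the programme level the intensive programme has the higher rate, yet pooled the standard programme does — Simpson's reversal.
Because the programme influences qualification attained during the programme, qualification attained during the programme is a post-treatment mediator, not a confounder. Stratifying on it would bias the estimate; the causal effect is the crude pooled difference.
So P(outcome | do(the standard programme)) is just the pooled rate for the standard programme: 203/300 = 0.677.

0.68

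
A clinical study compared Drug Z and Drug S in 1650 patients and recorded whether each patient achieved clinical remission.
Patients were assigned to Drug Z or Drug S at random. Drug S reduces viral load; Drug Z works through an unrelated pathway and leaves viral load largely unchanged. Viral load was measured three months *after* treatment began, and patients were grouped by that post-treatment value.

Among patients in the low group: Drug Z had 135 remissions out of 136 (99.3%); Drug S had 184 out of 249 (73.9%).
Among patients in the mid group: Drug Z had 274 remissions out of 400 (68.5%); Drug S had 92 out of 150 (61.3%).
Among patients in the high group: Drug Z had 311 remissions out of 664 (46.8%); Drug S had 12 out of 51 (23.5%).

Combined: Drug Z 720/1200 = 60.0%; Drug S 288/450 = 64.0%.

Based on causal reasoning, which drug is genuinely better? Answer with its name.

Drug S

Viral load here is a post-treatment variable shaped by the drug; conditioning on it would introduce bias rather than remove it. The overall comparison is the causal one.
Pooled: Drug Z 60.0% vs Drug S 64.0%; Drug S is higher overall.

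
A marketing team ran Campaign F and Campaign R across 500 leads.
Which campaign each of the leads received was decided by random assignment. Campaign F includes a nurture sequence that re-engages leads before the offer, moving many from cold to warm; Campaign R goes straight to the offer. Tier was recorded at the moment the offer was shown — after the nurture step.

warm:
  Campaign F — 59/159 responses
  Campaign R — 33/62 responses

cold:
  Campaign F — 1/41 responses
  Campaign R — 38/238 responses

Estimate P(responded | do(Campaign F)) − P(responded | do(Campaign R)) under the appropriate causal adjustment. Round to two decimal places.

Because the campaign influences engagement tier, engagement tier is a post-treatment mediator, not a confounder. Stratifying on it would bias the estimate; the causal effect is the crude pooled difference.
The causal difference is the pooled difference: 0.300 − 0.237 = +0.063.

+0.06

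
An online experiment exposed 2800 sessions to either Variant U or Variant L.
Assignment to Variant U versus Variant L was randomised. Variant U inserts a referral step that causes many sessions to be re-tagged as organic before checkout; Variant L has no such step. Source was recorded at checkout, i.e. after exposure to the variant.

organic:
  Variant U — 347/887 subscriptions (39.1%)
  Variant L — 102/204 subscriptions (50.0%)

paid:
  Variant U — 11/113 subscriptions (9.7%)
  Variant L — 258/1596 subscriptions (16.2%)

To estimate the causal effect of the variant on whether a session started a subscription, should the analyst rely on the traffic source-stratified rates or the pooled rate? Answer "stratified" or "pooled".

pooled

The traffic source-specific comparison favours Variant L throughout, but the pooled figures favour Variant U. The question is whether to condition on traffic source.
Stratifying would compare variants among sessions the variants themselves sorted into traffic source groups — a form of selection on an intermediate. The unconditioned pooled rates give the total causal effect.
Pooled: Variant U 35.8% vs Variant L 20.0%; Variant U is higher overall.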